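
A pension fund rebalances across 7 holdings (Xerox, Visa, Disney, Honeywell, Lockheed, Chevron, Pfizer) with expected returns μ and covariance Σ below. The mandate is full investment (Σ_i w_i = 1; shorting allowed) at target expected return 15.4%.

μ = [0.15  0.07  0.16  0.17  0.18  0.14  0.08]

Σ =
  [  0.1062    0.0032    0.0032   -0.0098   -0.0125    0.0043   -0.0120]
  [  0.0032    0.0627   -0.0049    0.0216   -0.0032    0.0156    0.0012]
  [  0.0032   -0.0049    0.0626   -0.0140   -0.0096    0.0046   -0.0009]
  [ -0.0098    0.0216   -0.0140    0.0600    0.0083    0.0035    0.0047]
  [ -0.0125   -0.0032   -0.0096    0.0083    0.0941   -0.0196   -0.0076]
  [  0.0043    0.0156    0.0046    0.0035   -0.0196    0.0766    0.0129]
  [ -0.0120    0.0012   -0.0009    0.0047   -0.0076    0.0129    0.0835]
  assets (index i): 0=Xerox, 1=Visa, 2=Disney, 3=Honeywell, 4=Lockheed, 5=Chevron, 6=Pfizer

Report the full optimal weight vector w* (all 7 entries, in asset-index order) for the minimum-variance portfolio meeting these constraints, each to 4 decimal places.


0.1362  0.0110  0.2360  0.2225  0.1816  0.1253  0.0875

u=Σ⁻¹μ = [1.9968  -0.2805  3.5053  3.5117  2.6997  1.9176  1.0387]
v=Σ⁻¹𝟙 = [13.0088  9.2634  21.7163  16.6000  16.6427  10.4596  12.9110]
a=μᵀu=2.275228  b=𝟙ᵀu=14.389274  c=𝟙ᵀv=100.601802  D=ac−b²=21.840810
λ₁=(c·0.154−b)/D = (100.601802·0.154−14.389274)/21.840810 = 0.050520
λ₂=(a−b·0.154)/D = (2.275228−14.389274·0.154)/21.840810 = 0.002714
w* = 0.050520·u + 0.002714·v:
  w_0 = 0.050520·1.9968 + 0.002714·13.0088 = 0.1362  (Xerox)
  w_1 = 0.050520·-0.2805 + 0.002714·9.2634 = 0.0110  (Visa)
  w_2 = 0.050520·3.5053 + 0.002714·21.7163 = 0.2360  (Disney)
  w_3 = 0.050520·3.5117 + 0.002714·16.6000 = 0.2225  (Honeywell)
  w_4 = 0.050520·2.6997 + 0.002714·16.6427 = 0.1816  (Lockheed)
  w_5 = 0.050520·1.9176 + 0.002714·10.4596 = 0.1253  (Chevron)
  w_6 = 0.050520·1.0387 + 0.002714·12.9110 = 0.0875  (Pfizer)
Σw_i=1.0000  μᵀw=0.1540
σ²=wᵀΣw=λ₁·μ_p+λ₂ = 0.050520·0.154 + 0.002714 = 0.010494 ≈ 0.0105


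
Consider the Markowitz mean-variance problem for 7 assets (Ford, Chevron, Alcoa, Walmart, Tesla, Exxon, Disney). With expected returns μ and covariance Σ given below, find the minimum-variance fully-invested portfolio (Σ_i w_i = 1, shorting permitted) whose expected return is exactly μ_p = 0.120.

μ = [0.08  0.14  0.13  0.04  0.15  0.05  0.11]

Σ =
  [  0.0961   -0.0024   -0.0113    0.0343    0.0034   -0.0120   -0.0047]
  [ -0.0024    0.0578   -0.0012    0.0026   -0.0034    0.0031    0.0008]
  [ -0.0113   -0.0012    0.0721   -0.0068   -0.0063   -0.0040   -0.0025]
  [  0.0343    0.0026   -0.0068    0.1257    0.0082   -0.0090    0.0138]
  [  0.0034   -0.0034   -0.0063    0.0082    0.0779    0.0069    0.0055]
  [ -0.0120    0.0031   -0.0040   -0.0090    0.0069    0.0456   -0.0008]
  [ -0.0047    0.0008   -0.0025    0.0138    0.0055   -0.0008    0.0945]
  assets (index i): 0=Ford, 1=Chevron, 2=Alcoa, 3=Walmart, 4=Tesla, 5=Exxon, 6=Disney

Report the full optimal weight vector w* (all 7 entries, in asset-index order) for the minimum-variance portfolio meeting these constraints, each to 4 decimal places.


0.1300  0.2465  0.2226  -0.0154  0.1914  0.1113  0.1137

x=Σ⁻¹μ = [1.3599  2.5720  2.3247  -0.1570  1.9954  1.1713  1.1881]
y=Σ⁻¹𝟙 = [14.8722  17.2379  19.6812  4.5711  11.0149  25.8196  10.6064]
a=μᵀx=1.253368  b=𝟙ᵀx=10.454397  c=𝟙ᵀy=103.803255  D=ac−b²=20.809297
λ₁=(c·0.120−b)/D = (103.803255·0.120−10.454397)/20.809297 = 0.096207
λ₂=(a−b·0.120)/D = (1.253368−10.454397·0.120)/20.809297 = -0.000056
w* = 0.096207·x + -0.000056·y:
  w_0 = 0.096207·1.3599 + -0.000056·14.8722 = 0.1300  (Ford)
  w_1 = 0.096207·2.5720 + -0.000056·17.2379 = 0.2465  (Chevron)
  w_2 = 0.096207·2.3247 + -0.000056·19.6812 = 0.2226  (Alcoa)
  w_3 = 0.096207·-0.1570 + -0.000056·4.5711 = -0.0154  (Walmart)
  w_4 = 0.096207·1.9954 + -0.000056·11.0149 = 0.1914  (Tesla)
  w_5 = 0.096207·1.1713 + -0.000056·25.8196 = 0.1113  (Exxon)
  w_6 = 0.096207·1.1881 + -0.000056·10.6064 = 0.1137  (Disney)
Σw_i=1.0000  μᵀw=0.1200
σ²=wᵀΣw=λ₁·μ_p+λ₂ = 0.096207·0.120 + -0.000056 = 0.011489 ≈ 0.0115


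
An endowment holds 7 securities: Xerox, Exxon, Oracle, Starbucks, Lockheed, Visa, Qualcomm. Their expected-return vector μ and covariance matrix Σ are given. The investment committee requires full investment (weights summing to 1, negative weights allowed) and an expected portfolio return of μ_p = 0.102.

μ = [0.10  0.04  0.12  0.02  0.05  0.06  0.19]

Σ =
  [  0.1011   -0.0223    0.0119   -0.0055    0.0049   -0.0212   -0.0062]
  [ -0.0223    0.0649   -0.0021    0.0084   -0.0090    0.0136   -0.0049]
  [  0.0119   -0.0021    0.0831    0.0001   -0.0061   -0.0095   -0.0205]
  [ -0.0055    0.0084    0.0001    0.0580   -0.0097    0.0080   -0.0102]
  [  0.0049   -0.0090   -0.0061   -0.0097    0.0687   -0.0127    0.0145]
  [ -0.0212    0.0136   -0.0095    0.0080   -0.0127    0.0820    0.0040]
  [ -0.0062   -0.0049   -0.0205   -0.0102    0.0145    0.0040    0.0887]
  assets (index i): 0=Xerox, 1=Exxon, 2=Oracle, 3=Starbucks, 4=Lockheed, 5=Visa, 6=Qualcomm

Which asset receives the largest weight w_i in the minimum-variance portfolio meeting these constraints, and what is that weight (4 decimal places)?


Qualcomm (0.2440)

u=Σ⁻¹μ = [1.3864  1.1453  2.1144  0.7563  0.6934  1.0462  2.7173]
v=Σ⁻¹𝟙 = [16.5751  19.7771  17.2839  19.8793  19.8352  15.5615  15.8614]
a=μᵀu=1.067044  b=𝟙ᵀu=9.859359  c=𝟙ᵀv=124.773536  D=ac−b²=35.931949
λ₁=(c·0.102−b)/D = (124.773536·0.102−9.859359)/35.931949 = 0.079805
λ₂=(a−b·0.102)/D = (1.067044−9.859359·0.102)/35.931949 = 0.001709
w* = 0.079805·u + 0.001709·v:
  w_0 = 0.079805·1.3864 + 0.001709·16.5751 = 0.1390  (Xerox)
  w_1 = 0.079805·1.1453 + 0.001709·19.7771 = 0.1252  (Exxon)
  w_2 = 0.079805·2.1144 + 0.001709·17.2839 = 0.1983  (Oracle)
  w_3 = 0.079805·0.7563 + 0.001709·19.8793 = 0.0943  (Starbucks)
  w_4 = 0.079805·0.6934 + 0.001709·19.8352 = 0.0892  (Lockheed)
  w_5 = 0.079805·1.0462 + 0.001709·15.5615 = 0.1101  (Visa)
  w_6 = 0.079805·2.7173 + 0.001709·15.8614 = 0.2440  (Qualcomm)
Σw_i=1.0000  μᵀw=0.1020
σ²=wᵀΣw=λ₁·μ_p+λ₂ = 0.079805·0.102 + 0.001709 = 0.009849 ≈ 0.0098


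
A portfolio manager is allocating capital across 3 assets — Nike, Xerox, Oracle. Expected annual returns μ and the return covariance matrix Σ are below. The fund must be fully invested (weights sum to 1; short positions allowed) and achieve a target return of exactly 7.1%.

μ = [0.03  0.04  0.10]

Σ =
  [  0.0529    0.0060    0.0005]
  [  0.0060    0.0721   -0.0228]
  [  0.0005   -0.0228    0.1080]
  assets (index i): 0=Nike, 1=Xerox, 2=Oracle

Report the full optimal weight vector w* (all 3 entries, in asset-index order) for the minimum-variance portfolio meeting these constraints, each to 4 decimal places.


u=Σ⁻¹μ = [0.4584  0.8666  1.1068]
v=Σ⁻¹𝟙 = [16.9166  16.4643  12.6567]
a=μᵀu=0.159092  b=𝟙ᵀu=2.431741  c=𝟙ᵀv=46.037566  D=ac−b²=1.410828
λ₁=(c·0.071−b)/D = (46.037566·0.071−2.431741)/1.410828 = 0.593216
λ₂=(a−b·0.071)/D = (0.159092−2.431741·0.071)/1.410828 = -0.009613
w* = 0.593216·u + -0.009613·v:
  w_0 = 0.593216·0.4584 + -0.009613·16.9166 = 0.1093  (Nike)
  w_1 = 0.593216·0.8666 + -0.009613·16.4643 = 0.3558  (Xerox)
  w_2 = 0.593216·1.1068 + -0.009613·12.6567 = 0.5349  (Oracle)
Σw_i=1.0000  μᵀw=0.0710
σ²=wᵀΣw=λ₁·μ_p+λ₂ = 0.593216·0.071 + -0.009613 = 0.032506 ≈ 0.0325

0.1093  0.3558  0.5349


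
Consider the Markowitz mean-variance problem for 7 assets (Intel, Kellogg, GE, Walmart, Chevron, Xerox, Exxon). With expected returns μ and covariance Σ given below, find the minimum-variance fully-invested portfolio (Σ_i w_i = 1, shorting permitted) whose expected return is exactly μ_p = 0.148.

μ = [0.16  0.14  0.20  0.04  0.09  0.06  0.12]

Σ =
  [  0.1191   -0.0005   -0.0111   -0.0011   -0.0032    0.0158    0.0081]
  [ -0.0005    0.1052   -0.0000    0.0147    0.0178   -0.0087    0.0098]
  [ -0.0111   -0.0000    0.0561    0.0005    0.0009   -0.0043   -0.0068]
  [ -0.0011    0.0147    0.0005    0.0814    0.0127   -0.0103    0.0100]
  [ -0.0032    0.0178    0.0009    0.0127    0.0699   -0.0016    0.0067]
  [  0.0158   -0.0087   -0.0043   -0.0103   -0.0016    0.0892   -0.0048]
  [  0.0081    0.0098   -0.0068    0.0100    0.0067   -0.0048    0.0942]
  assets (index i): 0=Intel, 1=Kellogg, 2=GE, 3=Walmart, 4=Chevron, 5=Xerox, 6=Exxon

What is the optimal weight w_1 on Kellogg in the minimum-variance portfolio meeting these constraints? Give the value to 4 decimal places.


0.1083

u=Σ⁻¹μ = [1.5598  1.1199  4.0753  0.0878  0.9005  0.7975  1.2847]
v=Σ⁻¹𝟙 = [8.3741  6.6094  21.4128  9.9593  10.3008  13.2578  9.6394]
a=μᵀu=1.507969  b=𝟙ᵀu=9.825370  c=𝟙ᵀv=79.553608  D=ac−b²=23.426507
λ₁=(c·0.148−b)/D = (79.553608·0.148−9.825370)/23.426507 = 0.083178
λ₂=(a−b·0.148)/D = (1.507969−9.825370·0.148)/23.426507 = 0.002297
w* = 0.083178·u + 0.002297·v:
  w_0 = 0.083178·1.5598 + 0.002297·8.3741 = 0.1490  (Intel)
  w_1 = 0.083178·1.1199 + 0.002297·6.6094 = 0.1083  (Kellogg)
  w_2 = 0.083178·4.0753 + 0.002297·21.4128 = 0.3882  (GE)
  w_3 = 0.083178·0.0878 + 0.002297·9.9593 = 0.0302  (Walmart)
  w_4 = 0.083178·0.9005 + 0.002297·10.3008 = 0.0986  (Chevron)
  w_5 = 0.083178·0.7975 + 0.002297·13.2578 = 0.0968  (Xerox)
  w_6 = 0.083178·1.2847 + 0.002297·9.6394 = 0.1290  (Exxon)
Σw_i=1.0000  μᵀw=0.1480
σ²=wᵀΣw=λ₁·μ_p+λ₂ = 0.083178·0.148 + 0.002297 = 0.014607 ≈ 0.0146


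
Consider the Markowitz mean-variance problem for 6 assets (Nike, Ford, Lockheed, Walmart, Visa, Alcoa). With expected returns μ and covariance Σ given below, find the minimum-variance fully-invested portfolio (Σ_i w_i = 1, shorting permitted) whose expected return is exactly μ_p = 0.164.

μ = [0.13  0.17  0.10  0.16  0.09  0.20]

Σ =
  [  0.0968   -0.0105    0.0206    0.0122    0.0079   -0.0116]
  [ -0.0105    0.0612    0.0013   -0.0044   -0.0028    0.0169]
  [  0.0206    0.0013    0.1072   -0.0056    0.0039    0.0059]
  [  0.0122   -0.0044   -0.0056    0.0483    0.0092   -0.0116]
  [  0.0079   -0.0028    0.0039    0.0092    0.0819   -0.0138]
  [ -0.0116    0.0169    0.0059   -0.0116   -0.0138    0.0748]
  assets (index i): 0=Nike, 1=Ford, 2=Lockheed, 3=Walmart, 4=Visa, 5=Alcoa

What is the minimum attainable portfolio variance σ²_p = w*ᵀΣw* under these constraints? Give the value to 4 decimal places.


g=Σ⁻¹μ = [1.2665  2.4615  0.6498  3.8145  1.1171  3.0605]
h=Σ⁻¹𝟙 = [8.5935  15.3049  7.3374  22.4537  11.7827  16.3209]
a=μᵀg=1.971043  b=𝟙ᵀg=12.369945  c=𝟙ᵀh=81.793124  D=ac−b²=8.202205
λ₁=(c·0.164−b)/D = (81.793124·0.164−12.369945)/8.202205 = 0.127298
λ₂=(a−b·0.164)/D = (1.971043−12.369945·0.164)/8.202205 = -0.007026
w* = 0.127298·g + -0.007026·h:
  w_0 = 0.127298·1.2665 + -0.007026·8.5935 = 0.1008  (Nike)
  w_1 = 0.127298·2.4615 + -0.007026·15.3049 = 0.2058  (Ford)
  w_2 = 0.127298·0.6498 + -0.007026·7.3374 = 0.0312  (Lockheed)
  w_3 = 0.127298·3.8145 + -0.007026·22.4537 = 0.3278  (Walmart)
  w_4 = 0.127298·1.1171 + -0.007026·11.7827 = 0.0594  (Visa)
  w_5 = 0.127298·3.0605 + -0.007026·16.3209 = 0.2749  (Alcoa)
Σw_i=1.0000  μᵀw=0.1640
σ²=wᵀΣw=λ₁·μ_p+λ₂ = 0.127298·0.164 + -0.007026 = 0.013851 ≈ 0.0139

0.0139


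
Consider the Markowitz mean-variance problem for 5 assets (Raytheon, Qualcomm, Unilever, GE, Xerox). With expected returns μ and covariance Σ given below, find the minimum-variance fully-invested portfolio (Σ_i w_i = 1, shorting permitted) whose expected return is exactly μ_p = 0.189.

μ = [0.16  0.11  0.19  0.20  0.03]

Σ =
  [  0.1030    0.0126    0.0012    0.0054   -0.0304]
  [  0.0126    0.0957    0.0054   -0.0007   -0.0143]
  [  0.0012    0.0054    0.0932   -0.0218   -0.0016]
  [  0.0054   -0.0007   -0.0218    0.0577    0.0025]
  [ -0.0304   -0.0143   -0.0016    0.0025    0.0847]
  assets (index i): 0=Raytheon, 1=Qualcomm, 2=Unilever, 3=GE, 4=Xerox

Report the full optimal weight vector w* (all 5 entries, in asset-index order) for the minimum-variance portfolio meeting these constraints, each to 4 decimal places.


0.1159  0.0532  0.3364  0.5050  -0.0105

g=Σ⁻¹μ = [1.4520  0.9644  3.0194  4.4410  0.9641]
h=Σ⁻¹𝟙 = [12.3235  10.7689  15.2323  21.2961  17.7067]
a=μᵀg=1.829211  b=𝟙ᵀg=10.840897  c=𝟙ᵀh=77.327523  D=ac−b²=23.923301
λ₁=(c·0.189−b)/D = (77.327523·0.189−10.840897)/23.923301 = 0.157754
λ₂=(a−b·0.189)/D = (1.829211−10.840897·0.189)/23.923301 = -0.009184
w* = 0.157754·g + -0.009184·h:
  w_0 = 0.157754·1.4520 + -0.009184·12.3235 = 0.1159  (Raytheon)
  w_1 = 0.157754·0.9644 + -0.009184·10.7689 = 0.0532  (Qualcomm)
  w_2 = 0.157754·3.0194 + -0.009184·15.2323 = 0.3364  (Unilever)
  w_3 = 0.157754·4.4410 + -0.009184·21.2961 = 0.5050  (GE)
  w_4 = 0.157754·0.9641 + -0.009184·17.7067 = -0.0105  (Xerox)
Σw_i=1.0000  μᵀw=0.1890
σ²=wᵀΣw=λ₁·μ_p+λ₂ = 0.157754·0.189 + -0.009184 = 0.020631 ≈ 0.0206


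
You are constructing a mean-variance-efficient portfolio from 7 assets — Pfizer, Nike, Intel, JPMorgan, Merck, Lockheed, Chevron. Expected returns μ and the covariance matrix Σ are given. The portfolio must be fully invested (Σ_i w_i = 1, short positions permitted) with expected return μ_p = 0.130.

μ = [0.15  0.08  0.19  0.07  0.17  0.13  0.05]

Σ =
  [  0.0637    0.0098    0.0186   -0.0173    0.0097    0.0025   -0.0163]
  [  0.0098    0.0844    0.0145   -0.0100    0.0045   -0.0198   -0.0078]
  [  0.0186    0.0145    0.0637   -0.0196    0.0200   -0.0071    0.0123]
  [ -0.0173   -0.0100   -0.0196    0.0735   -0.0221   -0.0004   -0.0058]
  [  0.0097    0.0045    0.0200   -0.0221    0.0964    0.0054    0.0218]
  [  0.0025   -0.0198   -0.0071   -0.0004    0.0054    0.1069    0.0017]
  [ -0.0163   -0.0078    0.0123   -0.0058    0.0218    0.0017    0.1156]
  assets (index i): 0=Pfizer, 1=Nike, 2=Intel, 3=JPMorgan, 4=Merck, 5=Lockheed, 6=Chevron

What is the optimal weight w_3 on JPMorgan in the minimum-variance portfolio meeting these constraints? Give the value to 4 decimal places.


u=Σ⁻¹μ = [1.9838  0.8701  2.6892  2.7197  1.4335  1.4420  0.3297]
v=Σ⁻¹𝟙 = [18.1270  14.1099  11.9751  26.4102  8.4355  11.8460  10.4445]
a=μᵀu=1.516150  b=𝟙ᵀu=11.468055  c=𝟙ᵀv=101.348114  D=ac−b²=22.142661
λ₁=(c·0.130−b)/D = (101.348114·0.130−11.468055)/22.142661 = 0.077100
λ₂=(a−b·0.130)/D = (1.516150−11.468055·0.130)/22.142661 = 0.001143
w* = 0.077100·u + 0.001143·v:
  w_0 = 0.077100·1.9838 + 0.001143·18.1270 = 0.1737  (Pfizer)
  w_1 = 0.077100·0.8701 + 0.001143·14.1099 = 0.0832  (Nike)
  w_2 = 0.077100·2.6892 + 0.001143·11.9751 = 0.2210  (Intel)
  w_3 = 0.077100·2.7197 + 0.001143·26.4102 = 0.2399  (JPMorgan)
  w_4 = 0.077100·1.4335 + 0.001143·8.4355 = 0.1202  (Merck)
  w_5 = 0.077100·1.4420 + 0.001143·11.8460 = 0.1247  (Lockheed)
  w_6 = 0.077100·0.3297 + 0.001143·10.4445 = 0.0374  (Chevron)
Σw_i=1.0000  μᵀw=0.1300
σ²=wᵀΣw=λ₁·μ_p+λ₂ = 0.077100·0.130 + 0.001143 = 0.011166 ≈ 0.0112

0.2399


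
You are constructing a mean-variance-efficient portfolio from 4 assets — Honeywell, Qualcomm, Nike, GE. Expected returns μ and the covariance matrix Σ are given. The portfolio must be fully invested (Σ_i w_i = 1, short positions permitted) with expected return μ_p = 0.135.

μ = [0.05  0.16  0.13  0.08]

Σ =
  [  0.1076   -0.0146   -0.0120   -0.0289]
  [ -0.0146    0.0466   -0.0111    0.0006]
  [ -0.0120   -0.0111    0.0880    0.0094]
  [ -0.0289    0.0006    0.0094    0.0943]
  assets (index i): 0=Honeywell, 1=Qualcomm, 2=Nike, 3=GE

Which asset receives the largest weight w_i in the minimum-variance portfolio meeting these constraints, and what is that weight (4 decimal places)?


Qualcomm (0.5679)

p=Σ⁻¹μ = [1.5986  4.4292  2.1368  1.0971]
q=Σ⁻¹𝟙 = [19.2994  31.2144  16.3636  14.6894]
a=μᵀp=1.154149  b=𝟙ᵀp=9.261694  c=𝟙ᵀq=81.566774  D=ac−b²=8.361228
λ₁=(c·0.135−b)/D = (81.566774·0.135−9.261694)/8.361228 = 0.209278
λ₂=(a−b·0.135)/D = (1.154149−9.261694·0.135)/8.361228 = -0.011503
w* = 0.209278·p + -0.011503·q:
  w_0 = 0.209278·1.5986 + -0.011503·19.2994 = 0.1126  (Honeywell)
  w_1 = 0.209278·4.4292 + -0.011503·31.2144 = 0.5679  (Qualcomm)
  w_2 = 0.209278·2.1368 + -0.011503·16.3636 = 0.2589  (Nike)
  w_3 = 0.209278·1.0971 + -0.011503·14.6894 = 0.0606  (GE)
Σw_i=1.0000  μᵀw=0.1350
σ²=wᵀΣw=λ₁·μ_p+λ₂ = 0.209278·0.135 + -0.011503 = 0.016749 ≈ 0.0167


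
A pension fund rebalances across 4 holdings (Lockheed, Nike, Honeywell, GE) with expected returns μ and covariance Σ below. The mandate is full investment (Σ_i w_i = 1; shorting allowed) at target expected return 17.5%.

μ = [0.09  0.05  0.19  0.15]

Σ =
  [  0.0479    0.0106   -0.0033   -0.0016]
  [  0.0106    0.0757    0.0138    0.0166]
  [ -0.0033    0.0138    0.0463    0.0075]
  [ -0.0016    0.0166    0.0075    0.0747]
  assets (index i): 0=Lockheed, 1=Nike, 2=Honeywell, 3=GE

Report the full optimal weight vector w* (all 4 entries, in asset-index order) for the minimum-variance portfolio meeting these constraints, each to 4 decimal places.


0.2944  -0.1762  0.6260  0.2558

x=Σ⁻¹μ = [2.4197  -0.8501  4.2341  1.8237]
y=Σ⁻¹𝟙 = [21.7229  4.0998  20.1561  10.9174]
a=μᵀx=1.253291  b=𝟙ᵀx=7.627317  c=𝟙ᵀy=56.896160  D=ac−b²=13.131477
λ₁=(c·0.175−b)/D = (56.896160·0.175−7.627317)/13.131477 = 0.177399
λ₂=(a−b·0.175)/D = (1.253291−7.627317·0.175)/13.131477 = -0.006206
w* = 0.177399·x + -0.006206·y:
  w_0 = 0.177399·2.4197 + -0.006206·21.7229 = 0.2944  (Lockheed)
  w_1 = 0.177399·-0.8501 + -0.006206·4.0998 = -0.1762  (Nike)
  w_2 = 0.177399·4.2341 + -0.006206·20.1561 = 0.6260  (Honeywell)
  w_3 = 0.177399·1.8237 + -0.006206·10.9174 = 0.2558  (GE)
Σw_i=1.0000  μᵀw=0.1750
σ²=wᵀΣw=λ₁·μ_p+λ₂ = 0.177399·0.175 + -0.006206 = 0.024839 ≈ 0.0248


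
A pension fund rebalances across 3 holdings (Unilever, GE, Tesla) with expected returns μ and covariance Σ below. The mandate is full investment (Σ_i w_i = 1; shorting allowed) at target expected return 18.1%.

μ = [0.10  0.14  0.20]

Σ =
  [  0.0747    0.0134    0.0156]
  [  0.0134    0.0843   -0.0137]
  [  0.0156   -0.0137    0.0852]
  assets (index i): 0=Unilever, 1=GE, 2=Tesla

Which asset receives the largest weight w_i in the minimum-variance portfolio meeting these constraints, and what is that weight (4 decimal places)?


Tesla (0.6419)

g=Σ⁻¹μ = [0.4366  2.0124  2.5911]
h=Σ⁻¹𝟙 = [8.6090  12.4711  12.1661]
a=μᵀg=0.843613  b=𝟙ᵀg=5.040083  c=𝟙ᵀh=33.246272  D=ac−b²=2.644542
λ₁=(c·0.181−b)/D = (33.246272·0.181−5.040083)/2.644542 = 0.369626
λ₂=(a−b·0.181)/D = (0.843613−5.040083·0.181)/2.644542 = -0.025956
w* = 0.369626·g + -0.025956·h:
  w_0 = 0.369626·0.4366 + -0.025956·8.6090 = -0.0621  (Unilever)
  w_1 = 0.369626·2.0124 + -0.025956·12.4711 = 0.4201  (GE)
  w_2 = 0.369626·2.5911 + -0.025956·12.1661 = 0.6419  (Tesla)
Σw_i=1.0000  μᵀw=0.1810
σ²=wᵀΣw=λ₁·μ_p+λ₂ = 0.369626·0.181 + -0.025956 = 0.040946 ≈ 0.0409


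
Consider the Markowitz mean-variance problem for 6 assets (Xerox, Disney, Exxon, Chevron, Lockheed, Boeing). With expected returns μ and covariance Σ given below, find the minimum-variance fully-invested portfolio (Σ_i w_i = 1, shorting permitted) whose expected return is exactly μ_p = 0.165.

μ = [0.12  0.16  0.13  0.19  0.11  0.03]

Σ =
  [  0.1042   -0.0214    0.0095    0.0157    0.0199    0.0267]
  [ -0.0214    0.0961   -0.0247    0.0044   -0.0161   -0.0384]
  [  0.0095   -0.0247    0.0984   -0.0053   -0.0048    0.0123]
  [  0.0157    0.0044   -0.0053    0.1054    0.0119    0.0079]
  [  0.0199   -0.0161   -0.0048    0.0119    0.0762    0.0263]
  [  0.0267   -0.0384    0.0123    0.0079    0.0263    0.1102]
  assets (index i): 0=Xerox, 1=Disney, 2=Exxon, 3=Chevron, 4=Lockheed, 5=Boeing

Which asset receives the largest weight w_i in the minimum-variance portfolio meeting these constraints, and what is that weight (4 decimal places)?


p=Σ⁻¹μ = [0.9295  2.7039  2.0300  1.4544  1.5754  0.2824]
q=Σ⁻¹𝟙 = [6.8409  21.4088  14.5837  6.1684  12.4182  9.8434]
a=μᵀp=1.266152  b=𝟙ᵀp=8.975506  c=𝟙ᵀq=71.263417  D=ac−b²=9.670620
λ₁=(c·0.165−b)/D = (71.263417·0.165−8.975506)/9.670620 = 0.287774
λ₂=(a−b·0.165)/D = (1.266152−8.975506·0.165)/9.670620 = -0.022212
w* = 0.287774·p + -0.022212·q:
  w_0 = 0.287774·0.9295 + -0.022212·6.8409 = 0.1155  (Xerox)
  w_1 = 0.287774·2.7039 + -0.022212·21.4088 = 0.3026  (Disney)
  w_2 = 0.287774·2.0300 + -0.022212·14.5837 = 0.2602  (Exxon)
  w_3 = 0.287774·1.4544 + -0.022212·6.1684 = 0.2815  (Chevron)
  w_4 = 0.287774·1.5754 + -0.022212·12.4182 = 0.1775  (Lockheed)
  w_5 = 0.287774·0.2824 + -0.022212·9.8434 = -0.1374  (Boeing)
Σw_i=1.0000  μᵀw=0.1650
σ²=wᵀΣw=λ₁·μ_p+λ₂ = 0.287774·0.165 + -0.022212 = 0.025271 ≈ 0.0253

Disney (0.3026)


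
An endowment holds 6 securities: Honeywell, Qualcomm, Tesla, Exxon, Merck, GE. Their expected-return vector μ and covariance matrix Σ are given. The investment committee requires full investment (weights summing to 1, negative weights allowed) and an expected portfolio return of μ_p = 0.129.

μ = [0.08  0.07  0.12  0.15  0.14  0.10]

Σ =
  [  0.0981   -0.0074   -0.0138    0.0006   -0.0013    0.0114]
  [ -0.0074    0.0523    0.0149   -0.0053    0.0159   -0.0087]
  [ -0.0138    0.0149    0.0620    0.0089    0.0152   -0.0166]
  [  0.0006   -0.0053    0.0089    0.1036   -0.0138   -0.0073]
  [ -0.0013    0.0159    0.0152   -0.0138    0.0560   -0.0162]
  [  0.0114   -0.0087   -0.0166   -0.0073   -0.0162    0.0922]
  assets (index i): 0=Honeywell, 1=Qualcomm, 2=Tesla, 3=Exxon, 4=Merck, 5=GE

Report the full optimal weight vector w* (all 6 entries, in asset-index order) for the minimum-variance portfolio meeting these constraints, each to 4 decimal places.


0.0577  -0.0209  0.1562  0.2273  0.3759  0.2037

g=Σ⁻¹μ = [0.8745  0.6521  1.5071  1.8807  2.9620  1.9787]
h=Σ⁻¹𝟙 = [11.3594  15.6012  13.2502  12.9283  18.3571  17.5482]
a=μᵀg=1.191094  b=𝟙ᵀg=9.854929  c=𝟙ᵀh=89.044504  D=ac−b²=8.940763
λ₁=(c·0.129−b)/D = (89.044504·0.129−9.854929)/8.940763 = 0.182514
λ₂=(a−b·0.129)/D = (1.191094−9.854929·0.129)/8.940763 = -0.008969
w* = 0.182514·g + -0.008969·h:
  w_0 = 0.182514·0.8745 + -0.008969·11.3594 = 0.0577  (Honeywell)
  w_1 = 0.182514·0.6521 + -0.008969·15.6012 = -0.0209  (Qualcomm)
  w_2 = 0.182514·1.5071 + -0.008969·13.2502 = 0.1562  (Tesla)
  w_3 = 0.182514·1.8807 + -0.008969·12.9283 = 0.2273  (Exxon)
  w_4 = 0.182514·2.9620 + -0.008969·18.3571 = 0.3759  (Merck)
  w_5 = 0.182514·1.9787 + -0.008969·17.5482 = 0.2037  (GE)
Σw_i=1.0000  μᵀw=0.1290
σ²=wᵀΣw=λ₁·μ_p+λ₂ = 0.182514·0.129 + -0.008969 = 0.014575 ≈ 0.0146


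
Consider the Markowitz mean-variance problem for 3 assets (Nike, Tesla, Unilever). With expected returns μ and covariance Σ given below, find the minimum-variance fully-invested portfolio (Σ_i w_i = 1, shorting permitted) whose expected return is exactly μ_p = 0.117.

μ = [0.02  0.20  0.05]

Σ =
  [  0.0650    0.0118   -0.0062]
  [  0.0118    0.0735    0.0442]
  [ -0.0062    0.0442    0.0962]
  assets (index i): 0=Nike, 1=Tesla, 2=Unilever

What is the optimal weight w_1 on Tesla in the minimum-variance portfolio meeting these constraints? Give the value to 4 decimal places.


0.5192

x=Σ⁻¹μ = [-0.4215  3.4442  -1.0899]
y=Σ⁻¹𝟙 = [15.1171  5.9989  8.6130]
a=μᵀx=0.625909  b=𝟙ᵀx=1.932782  c=𝟙ᵀy=29.729093  D=ac−b²=14.872065
λ₁=(c·0.117−b)/D = (29.729093·0.117−1.932782)/14.872065 = 0.103921
λ₂=(a−b·0.117)/D = (0.625909−1.932782·0.117)/14.872065 = 0.026881
w* = 0.103921·x + 0.026881·y:
  w_0 = 0.103921·-0.4215 + 0.026881·15.1171 = 0.3626  (Nike)
  w_1 = 0.103921·3.4442 + 0.026881·5.9989 = 0.5192  (Tesla)
  w_2 = 0.103921·-1.0899 + 0.026881·8.6130 = 0.1183  (Unilever)
Σw_i=1.0000  μᵀw=0.1170
σ²=wᵀΣw=λ₁·μ_p+λ₂ = 0.103921·0.117 + 0.026881 = 0.039040 ≈ 0.0390


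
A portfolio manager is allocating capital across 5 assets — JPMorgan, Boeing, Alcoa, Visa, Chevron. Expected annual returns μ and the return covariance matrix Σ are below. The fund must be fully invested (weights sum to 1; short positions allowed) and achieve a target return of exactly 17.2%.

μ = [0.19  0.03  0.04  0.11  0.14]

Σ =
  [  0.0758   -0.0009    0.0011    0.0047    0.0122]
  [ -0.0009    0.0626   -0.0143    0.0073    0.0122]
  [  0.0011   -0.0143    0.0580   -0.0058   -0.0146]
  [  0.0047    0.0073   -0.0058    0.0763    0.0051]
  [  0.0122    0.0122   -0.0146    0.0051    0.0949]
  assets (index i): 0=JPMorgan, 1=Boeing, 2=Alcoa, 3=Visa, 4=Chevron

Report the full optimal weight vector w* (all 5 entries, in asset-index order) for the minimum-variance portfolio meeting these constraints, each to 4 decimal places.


0.5741  -0.1308  0.0358  0.2505  0.2704

u=Σ⁻¹μ = [2.2130  0.3890  1.1869  1.2745  1.2548]
v=Σ⁻¹𝟙 = [10.6912  18.5696  25.3350  11.9262  10.0325]
a=μᵀu=0.795489  b=𝟙ᵀu=6.318256  c=𝟙ᵀv=76.554544  D=ac−b²=20.977912
λ₁=(c·0.172−b)/D = (76.554544·0.172−6.318256)/20.977912 = 0.326492
λ₂=(a−b·0.172)/D = (0.795489−6.318256·0.172)/20.977912 = -0.013884
w* = 0.326492·u + -0.013884·v:
  w_0 = 0.326492·2.2130 + -0.013884·10.6912 = 0.5741  (JPMorgan)
  w_1 = 0.326492·0.3890 + -0.013884·18.5696 = -0.1308  (Boeing)
  w_2 = 0.326492·1.1869 + -0.013884·25.3350 = 0.0358  (Alcoa)
  w_3 = 0.326492·1.2745 + -0.013884·11.9262 = 0.2505  (Visa)
  w_4 = 0.326492·1.2548 + -0.013884·10.0325 = 0.2704  (Chevron)
Σw_i=1.0000  μᵀw=0.1720
σ²=wᵀΣw=λ₁·μ_p+λ₂ = 0.326492·0.172 + -0.013884 = 0.042273 ≈ 0.0423


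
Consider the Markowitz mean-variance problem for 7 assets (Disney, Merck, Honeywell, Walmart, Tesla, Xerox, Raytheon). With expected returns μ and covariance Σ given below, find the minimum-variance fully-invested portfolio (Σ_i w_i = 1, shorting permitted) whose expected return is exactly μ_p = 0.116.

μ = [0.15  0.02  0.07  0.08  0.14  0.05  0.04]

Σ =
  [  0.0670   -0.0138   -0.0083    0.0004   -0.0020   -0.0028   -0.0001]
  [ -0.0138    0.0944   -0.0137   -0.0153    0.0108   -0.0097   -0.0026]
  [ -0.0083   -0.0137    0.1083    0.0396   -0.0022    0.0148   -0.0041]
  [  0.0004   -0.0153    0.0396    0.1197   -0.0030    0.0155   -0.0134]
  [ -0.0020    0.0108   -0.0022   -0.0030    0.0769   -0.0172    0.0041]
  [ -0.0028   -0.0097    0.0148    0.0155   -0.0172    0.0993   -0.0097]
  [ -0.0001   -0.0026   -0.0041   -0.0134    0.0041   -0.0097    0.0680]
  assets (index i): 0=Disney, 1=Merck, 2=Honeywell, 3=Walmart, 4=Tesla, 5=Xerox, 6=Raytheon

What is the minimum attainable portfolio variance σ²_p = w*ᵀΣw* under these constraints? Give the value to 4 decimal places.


0.0166

p=Σ⁻¹μ = [2.5512  0.6542  0.6764  0.5425  1.9899  0.8737  0.7693]
q=Σ⁻¹𝟙 = [20.4283  16.5464  9.0401  8.0471  13.8962  13.8874  18.6426]
a=μᵀp=0.839560  b=𝟙ᵀp=8.057289  c=𝟙ᵀq=100.488127  D=ac−b²=19.445867
λ₁=(c·0.116−b)/D = (100.488127·0.116−8.057289)/19.445867 = 0.185095
λ₂=(a−b·0.116)/D = (0.839560−8.057289·0.116)/19.445867 = -0.004890
w* = 0.185095·p + -0.004890·q:
  w_0 = 0.185095·2.5512 + -0.004890·20.4283 = 0.3723  (Disney)
  w_1 = 0.185095·0.6542 + -0.004890·16.5464 = 0.0402  (Merck)
  w_2 = 0.185095·0.6764 + -0.004890·9.0401 = 0.0810  (Honeywell)
  w_3 = 0.185095·0.5425 + -0.004890·8.0471 = 0.0611  (Walmart)
  w_4 = 0.185095·1.9899 + -0.004890·13.8962 = 0.3004  (Tesla)
  w_5 = 0.185095·0.8737 + -0.004890·13.8874 = 0.0938  (Xerox)
  w_6 = 0.185095·0.7693 + -0.004890·18.6426 = 0.0512  (Raytheon)
Σw_i=1.0000  μᵀw=0.1160
σ²=wᵀΣw=λ₁·μ_p+λ₂ = 0.185095·0.116 + -0.004890 = 0.016581 ≈ 0.0166


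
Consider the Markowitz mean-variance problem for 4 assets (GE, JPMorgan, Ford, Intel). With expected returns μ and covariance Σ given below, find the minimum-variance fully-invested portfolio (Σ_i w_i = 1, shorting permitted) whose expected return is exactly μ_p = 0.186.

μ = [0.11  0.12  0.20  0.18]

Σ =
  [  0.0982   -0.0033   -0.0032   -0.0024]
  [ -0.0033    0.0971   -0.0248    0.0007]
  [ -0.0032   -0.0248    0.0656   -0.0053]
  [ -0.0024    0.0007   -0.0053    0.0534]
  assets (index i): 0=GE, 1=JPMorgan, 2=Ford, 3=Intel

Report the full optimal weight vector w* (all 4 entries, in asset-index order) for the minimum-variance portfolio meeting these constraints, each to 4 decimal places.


p=Σ⁻¹μ = [1.4340  2.3605  4.3208  3.8331]
q=Σ⁻¹𝟙 = [12.0435  16.6463  23.8548  21.4173]
a=μᵀp=1.995122  b=𝟙ᵀp=11.948413  c=𝟙ᵀq=73.961860  D=ac−b²=4.798393
λ₁=(c·0.186−b)/D = (73.961860·0.186−11.948413)/4.798393 = 0.376896
λ₂=(a−b·0.186)/D = (1.995122−11.948413·0.186)/4.798393 = -0.047366
w* = 0.376896·p + -0.047366·q:
  w_0 = 0.376896·1.4340 + -0.047366·12.0435 = -0.0300  (GE)
  w_1 = 0.376896·2.3605 + -0.047366·16.6463 = 0.1012  (JPMorgan)
  w_2 = 0.376896·4.3208 + -0.047366·23.8548 = 0.4986  (Ford)
  w_3 = 0.376896·3.8331 + -0.047366·21.4173 = 0.4302  (Intel)
Σw_i=1.0000  μᵀw=0.1860
σ²=wᵀΣw=λ₁·μ_p+λ₂ = 0.376896·0.186 + -0.047366 = 0.022736 ≈ 0.0227

-0.0300  0.1012  0.4986  0.4302


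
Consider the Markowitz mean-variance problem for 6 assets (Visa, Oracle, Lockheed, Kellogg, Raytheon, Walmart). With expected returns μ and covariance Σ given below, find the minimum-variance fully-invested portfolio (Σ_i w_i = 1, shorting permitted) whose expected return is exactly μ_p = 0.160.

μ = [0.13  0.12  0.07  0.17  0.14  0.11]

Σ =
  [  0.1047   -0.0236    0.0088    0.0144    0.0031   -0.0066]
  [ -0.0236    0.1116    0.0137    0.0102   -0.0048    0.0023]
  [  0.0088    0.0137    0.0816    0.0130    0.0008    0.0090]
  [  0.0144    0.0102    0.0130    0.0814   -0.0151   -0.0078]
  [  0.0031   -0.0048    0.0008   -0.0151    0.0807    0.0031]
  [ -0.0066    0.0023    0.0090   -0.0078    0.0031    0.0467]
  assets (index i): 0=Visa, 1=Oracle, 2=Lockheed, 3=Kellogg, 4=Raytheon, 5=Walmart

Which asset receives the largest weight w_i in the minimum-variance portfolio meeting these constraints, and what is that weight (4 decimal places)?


Kellogg (0.4515)

u=Σ⁻¹μ = [1.3098  1.1900  -0.1917  2.3938  2.0983  2.7794]
v=Σ⁻¹𝟙 = [10.4890  9.5183  4.7580  13.2795  14.1169  22.7908]
a=μᵀu=1.306110  b=𝟙ᵀu=9.579698  c=𝟙ᵀv=74.952516  D=ac−b²=6.125635
λ₁=(c·0.160−b)/D = (74.952516·0.160−9.579698)/6.125635 = 0.393870
λ₂=(a−b·0.160)/D = (1.306110−9.579698·0.160)/6.125635 = -0.036999
w* = 0.393870·u + -0.036999·v:
  w_0 = 0.393870·1.3098 + -0.036999·10.4890 = 0.1278  (Visa)
  w_1 = 0.393870·1.1900 + -0.036999·9.5183 = 0.1165  (Oracle)
  w_2 = 0.393870·-0.1917 + -0.036999·4.7580 = -0.2515  (Lockheed)
  w_3 = 0.393870·2.3938 + -0.036999·13.2795 = 0.4515  (Kellogg)
  w_4 = 0.393870·2.0983 + -0.036999·14.1169 = 0.3042  (Raytheon)
  w_5 = 0.393870·2.7794 + -0.036999·22.7908 = 0.2515  (Walmart)
Σw_i=1.0000  μᵀw=0.1600
σ²=wᵀΣw=λ₁·μ_p+λ₂ = 0.393870·0.160 + -0.036999 = 0.026020 ≈ 0.0260


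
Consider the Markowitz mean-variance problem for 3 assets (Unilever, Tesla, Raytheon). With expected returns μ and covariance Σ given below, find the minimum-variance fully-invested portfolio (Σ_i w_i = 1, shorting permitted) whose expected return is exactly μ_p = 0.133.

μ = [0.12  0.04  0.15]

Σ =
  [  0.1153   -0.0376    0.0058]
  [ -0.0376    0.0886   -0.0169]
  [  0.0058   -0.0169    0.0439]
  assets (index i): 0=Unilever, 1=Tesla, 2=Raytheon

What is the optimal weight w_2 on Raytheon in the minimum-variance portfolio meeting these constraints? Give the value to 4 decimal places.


0.7206

u=Σ⁻¹μ = [1.4330  1.8080  3.9235]
v=Σ⁻¹𝟙 = [14.7491  23.2246  29.7711]
a=μᵀu=0.832811  b=𝟙ᵀu=7.164538  c=𝟙ᵀv=67.744768  D=ac−b²=5.088000
λ₁=(c·0.133−b)/D = (67.744768·0.133−7.164538)/5.088000 = 0.362719
λ₂=(a−b·0.133)/D = (0.832811−7.164538·0.133)/5.088000 = -0.023599
w* = 0.362719·u + -0.023599·v:
  w_0 = 0.362719·1.4330 + -0.023599·14.7491 = 0.1717  (Unilever)
  w_1 = 0.362719·1.8080 + -0.023599·23.2246 = 0.1077  (Tesla)
  w_2 = 0.362719·3.9235 + -0.023599·29.7711 = 0.7206  (Raytheon)
Σw_i=1.0000  μᵀw=0.1330
σ²=wᵀΣw=λ₁·μ_p+λ₂ = 0.362719·0.133 + -0.023599 = 0.024643 ≈ 0.0246


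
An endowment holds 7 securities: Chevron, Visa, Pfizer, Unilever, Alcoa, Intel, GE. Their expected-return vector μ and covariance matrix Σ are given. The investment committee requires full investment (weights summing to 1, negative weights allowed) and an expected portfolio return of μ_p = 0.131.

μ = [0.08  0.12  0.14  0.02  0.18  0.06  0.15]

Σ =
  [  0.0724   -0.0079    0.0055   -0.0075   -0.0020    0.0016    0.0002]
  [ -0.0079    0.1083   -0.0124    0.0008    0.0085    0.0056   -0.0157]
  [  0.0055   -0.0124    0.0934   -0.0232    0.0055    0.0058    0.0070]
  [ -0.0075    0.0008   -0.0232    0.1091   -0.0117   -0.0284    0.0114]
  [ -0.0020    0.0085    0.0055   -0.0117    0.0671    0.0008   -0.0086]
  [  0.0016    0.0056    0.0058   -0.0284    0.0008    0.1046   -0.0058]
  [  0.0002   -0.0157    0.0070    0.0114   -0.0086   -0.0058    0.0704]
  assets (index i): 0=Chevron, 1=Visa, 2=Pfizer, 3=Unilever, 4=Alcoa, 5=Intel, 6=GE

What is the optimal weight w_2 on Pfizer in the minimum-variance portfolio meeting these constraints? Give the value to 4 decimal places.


u=Σ⁻¹μ = [1.2967  1.4703  1.4035  0.7884  2.8819  0.7334  2.6002]
v=Σ⁻¹𝟙 = [16.0340  11.9756  12.3670  16.4513  17.6349  13.2170  16.1792]
a=μᵀu=1.445200  b=𝟙ᵀu=11.174388  c=𝟙ᵀv=103.859077  D=ac−b²=25.230179
λ₁=(c·0.131−b)/D = (103.859077·0.131−11.174388)/25.230179 = 0.096359
λ₂=(a−b·0.131)/D = (1.445200−11.174388·0.131)/25.230179 = -0.000739
w* = 0.096359·u + -0.000739·v:
  w_0 = 0.096359·1.2967 + -0.000739·16.0340 = 0.1131  (Chevron)
  w_1 = 0.096359·1.4703 + -0.000739·11.9756 = 0.1328  (Visa)
  w_2 = 0.096359·1.4035 + -0.000739·12.3670 = 0.1261  (Pfizer)
  w_3 = 0.096359·0.7884 + -0.000739·16.4513 = 0.0638  (Unilever)
  w_4 = 0.096359·2.8819 + -0.000739·17.6349 = 0.2647  (Alcoa)
  w_5 = 0.096359·0.7334 + -0.000739·13.2170 = 0.0609  (Intel)
  w_6 = 0.096359·2.6002 + -0.000739·16.1792 = 0.2386  (GE)
Σw_i=1.0000  μᵀw=0.1310
σ²=wᵀΣw=λ₁·μ_p+λ₂ = 0.096359·0.131 + -0.000739 = 0.011884 ≈ 0.0119

0.1261


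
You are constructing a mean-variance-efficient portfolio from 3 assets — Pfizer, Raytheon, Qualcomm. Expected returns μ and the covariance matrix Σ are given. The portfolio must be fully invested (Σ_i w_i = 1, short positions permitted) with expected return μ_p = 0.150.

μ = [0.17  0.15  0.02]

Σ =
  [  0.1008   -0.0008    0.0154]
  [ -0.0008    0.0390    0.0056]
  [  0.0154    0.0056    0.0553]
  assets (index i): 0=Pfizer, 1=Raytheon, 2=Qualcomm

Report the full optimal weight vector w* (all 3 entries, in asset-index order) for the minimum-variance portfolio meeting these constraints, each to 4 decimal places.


0.2833  0.6731  0.0436

g=Σ⁻¹μ = [1.8006  3.9607  -0.5409]
h=Σ⁻¹𝟙 = [8.0598  23.8793  13.4205]
a=μᵀg=0.889393  b=𝟙ᵀg=5.220471  c=𝟙ᵀh=45.359625  D=ac−b²=13.089196
λ₁=(c·0.150−b)/D = (45.359625·0.150−5.220471)/13.089196 = 0.120976
λ₂=(a−b·0.150)/D = (0.889393−5.220471·0.150)/13.089196 = 0.008123
w* = 0.120976·g + 0.008123·h:
  w_0 = 0.120976·1.8006 + 0.008123·8.0598 = 0.2833  (Pfizer)
  w_1 = 0.120976·3.9607 + 0.008123·23.8793 = 0.6731  (Raytheon)
  w_2 = 0.120976·-0.5409 + 0.008123·13.4205 = 0.0436  (Qualcomm)
Σw_i=1.0000  μᵀw=0.1500
σ²=wᵀΣw=λ₁·μ_p+λ₂ = 0.120976·0.150 + 0.008123 = 0.026269 ≈ 0.0263


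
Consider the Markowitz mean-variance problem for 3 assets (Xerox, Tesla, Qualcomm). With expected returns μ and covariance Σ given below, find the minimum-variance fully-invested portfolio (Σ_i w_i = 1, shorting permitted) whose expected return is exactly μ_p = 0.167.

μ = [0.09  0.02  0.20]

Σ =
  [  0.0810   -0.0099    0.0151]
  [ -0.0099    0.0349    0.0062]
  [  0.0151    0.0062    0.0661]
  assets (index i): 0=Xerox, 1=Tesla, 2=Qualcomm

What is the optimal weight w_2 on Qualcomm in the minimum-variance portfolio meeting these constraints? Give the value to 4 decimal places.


x=Σ⁻¹μ = [0.6058  0.2359  2.8652]
y=Σ⁻¹𝟙 = [14.5000  31.1870  8.8909]
a=μᵀx=0.632281  b=𝟙ᵀx=3.706925  c=𝟙ᵀy=54.577904  D=ac−b²=20.767280
λ₁=(c·0.167−b)/D = (54.577904·0.167−3.706925)/20.767280 = 0.260390
λ₂=(a−b·0.167)/D = (0.632281−3.706925·0.167)/20.767280 = 0.000637
w* = 0.260390·x + 0.000637·y:
  w_0 = 0.260390·0.6058 + 0.000637·14.5000 = 0.1670  (Xerox)
  w_1 = 0.260390·0.2359 + 0.000637·31.1870 = 0.0813  (Tesla)
  w_2 = 0.260390·2.8652 + 0.000637·8.8909 = 0.7517  (Qualcomm)
Σw_i=1.0000  μᵀw=0.1670
σ²=wᵀΣw=λ₁·μ_p+λ₂ = 0.260390·0.167 + 0.000637 = 0.044122 ≈ 0.0441

0.7517


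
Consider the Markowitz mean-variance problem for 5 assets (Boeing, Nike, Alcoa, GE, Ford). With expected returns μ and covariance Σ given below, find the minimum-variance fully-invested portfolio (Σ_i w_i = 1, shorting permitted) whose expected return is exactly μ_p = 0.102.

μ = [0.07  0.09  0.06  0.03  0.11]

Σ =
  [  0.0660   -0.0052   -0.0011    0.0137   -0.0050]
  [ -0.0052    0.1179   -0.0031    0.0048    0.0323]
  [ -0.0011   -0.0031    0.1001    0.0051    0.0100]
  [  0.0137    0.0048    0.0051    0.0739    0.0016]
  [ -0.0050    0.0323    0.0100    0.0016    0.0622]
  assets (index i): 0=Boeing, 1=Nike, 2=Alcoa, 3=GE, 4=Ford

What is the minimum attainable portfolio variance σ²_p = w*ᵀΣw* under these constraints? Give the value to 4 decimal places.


u=Σ⁻¹μ = [1.2001  0.3903  0.4616  0.0919  1.5857]
v=Σ⁻¹𝟙 = [14.7046  5.4573  8.5532  9.5838  12.8036]
a=μᵀu=0.324012  b=𝟙ᵀu=3.729592  c=𝟙ᵀv=51.102649  D=ac−b²=2.648036
λ₁=(c·0.102−b)/D = (51.102649·0.102−3.729592)/2.648036 = 0.559992
λ₂=(a−b·0.102)/D = (0.324012−3.729592·0.102)/2.648036 = -0.021301
w* = 0.559992·u + -0.021301·v:
  w_0 = 0.559992·1.2001 + -0.021301·14.7046 = 0.3588  (Boeing)
  w_1 = 0.559992·0.3903 + -0.021301·5.4573 = 0.1023  (Nike)
  w_2 = 0.559992·0.4616 + -0.021301·8.5532 = 0.0763  (Alcoa)
  w_3 = 0.559992·0.0919 + -0.021301·9.5838 = -0.1527  (GE)
  w_4 = 0.559992·1.5857 + -0.021301·12.8036 = 0.6153  (Ford)
Σw_i=1.0000  μᵀw=0.1020
σ²=wᵀΣw=λ₁·μ_p+λ₂ = 0.559992·0.102 + -0.021301 = 0.035818 ≈ 0.0358

0.0358


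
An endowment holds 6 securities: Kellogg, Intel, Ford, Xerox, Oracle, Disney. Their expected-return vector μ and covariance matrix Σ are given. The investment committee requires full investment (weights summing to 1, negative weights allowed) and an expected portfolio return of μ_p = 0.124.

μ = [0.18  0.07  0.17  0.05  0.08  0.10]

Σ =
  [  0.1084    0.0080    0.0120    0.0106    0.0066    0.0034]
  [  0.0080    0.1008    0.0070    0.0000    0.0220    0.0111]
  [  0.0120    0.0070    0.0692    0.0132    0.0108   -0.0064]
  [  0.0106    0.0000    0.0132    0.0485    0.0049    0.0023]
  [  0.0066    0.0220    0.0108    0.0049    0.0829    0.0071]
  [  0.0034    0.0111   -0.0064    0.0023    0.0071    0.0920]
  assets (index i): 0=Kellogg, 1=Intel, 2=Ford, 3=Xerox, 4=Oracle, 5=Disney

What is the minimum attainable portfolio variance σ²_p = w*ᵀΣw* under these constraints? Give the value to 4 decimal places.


x=Σ⁻¹μ = [1.3326  0.2189  2.2376  0.0355  0.4101  1.1344]
y=Σ⁻¹𝟙 = [5.4358  6.2320  9.7043  15.6278  6.9605  9.6640]
a=μᵀx=0.783605  b=𝟙ᵀx=5.369038  c=𝟙ᵀy=53.624360  D=ac−b²=13.193739
λ₁=(c·0.124−b)/D = (53.624360·0.124−5.369038)/13.193739 = 0.097045
λ₂=(a−b·0.124)/D = (0.783605−5.369038·0.124)/13.193739 = 0.008932
w* = 0.097045·x + 0.008932·y:
  w_0 = 0.097045·1.3326 + 0.008932·5.4358 = 0.1779  (Kellogg)
  w_1 = 0.097045·0.2189 + 0.008932·6.2320 = 0.0769  (Intel)
  w_2 = 0.097045·2.2376 + 0.008932·9.7043 = 0.3038  (Ford)
  w_3 = 0.097045·0.0355 + 0.008932·15.6278 = 0.1430  (Xerox)
  w_4 = 0.097045·0.4101 + 0.008932·6.9605 = 0.1020  (Oracle)
  w_5 = 0.097045·1.1344 + 0.008932·9.6640 = 0.1964  (Disney)
Σw_i=1.0000  μᵀw=0.1240
σ²=wᵀΣw=λ₁·μ_p+λ₂ = 0.097045·0.124 + 0.008932 = 0.020965 ≈ 0.0210

0.0210
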